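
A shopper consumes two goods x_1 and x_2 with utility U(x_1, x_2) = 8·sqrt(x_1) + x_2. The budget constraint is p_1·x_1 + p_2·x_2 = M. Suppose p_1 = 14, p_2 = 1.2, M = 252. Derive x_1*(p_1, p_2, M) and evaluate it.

Set MRS = p_1/p_2: 4·x_1^(−1/2) = p_1/p_2.
Solve: √x_1 = 4·p_2/p_1, so x_1*(p_1,p_2) = (4·p_2/p_1)², and x_2* = (M − p_1·x_1*)/p_2.
Plugging in: x_1* = (4·1.2/14)² = 0.1176.

x_1* = 0.1176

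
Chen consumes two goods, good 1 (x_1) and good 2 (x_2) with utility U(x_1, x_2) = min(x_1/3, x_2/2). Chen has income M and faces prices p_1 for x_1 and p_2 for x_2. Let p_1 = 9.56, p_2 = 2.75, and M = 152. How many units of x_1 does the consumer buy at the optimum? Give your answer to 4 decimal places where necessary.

Leontief preferences: the optimum is at the kink where x_1/3 = x_2/2, i.e. x_2 = (2/3)·x_1.
Budget: p_1·x_1 + p_2·(2/3)·x_1 = M, so (3·p_1 + 2·p_2)·x_1 = 3·M.
Demand: x_1*(p_1,p_2,M) = 3·M/(3·p_1 + 2·p_2), x_2* = 2·M/(3·p_1 + 2·p_2).
Here 3·9.56 + 2·2.75 = 34.18, giving x_1* = 13.3411.

x_1* = 13.3411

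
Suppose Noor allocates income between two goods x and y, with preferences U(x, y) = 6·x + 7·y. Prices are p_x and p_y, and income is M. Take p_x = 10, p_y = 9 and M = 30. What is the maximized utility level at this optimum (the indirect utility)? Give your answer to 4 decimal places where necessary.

Perfect substitutes: compare marginal utility per dollar. 6/p_x vs 7/p_y → 0.6 vs 0.7778.
y gives more utility per dollar, so spend all income on y: y* = M/p_y, x* = 0.
Numerically: x* = 0, y* = 3.3333.
Utility at the optimum: U(0, 3.3333) = 23.3333.

V = 23.3333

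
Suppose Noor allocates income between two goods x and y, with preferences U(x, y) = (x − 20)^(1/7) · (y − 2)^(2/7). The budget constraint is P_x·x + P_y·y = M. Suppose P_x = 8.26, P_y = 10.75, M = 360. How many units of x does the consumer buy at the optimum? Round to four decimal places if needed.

x* = 26.9935

MRS = (1/2)·(y−2)/(x−20). Tangency with P_x/P_y gives y−2 = 2·(P_x/P_y)·(x−20).
After buying the subsistence bundle (20, 2), a share 1/3 of the remaining income goes to x: x* = 20 + 1/3·(M − 20P_x − 2P_y)/P_x.
Discretionary income = 360 − 20·8.26 − 2·10.75 = 173.3; x* = 20 + 1/3·173.3/8.26 = 26.9935.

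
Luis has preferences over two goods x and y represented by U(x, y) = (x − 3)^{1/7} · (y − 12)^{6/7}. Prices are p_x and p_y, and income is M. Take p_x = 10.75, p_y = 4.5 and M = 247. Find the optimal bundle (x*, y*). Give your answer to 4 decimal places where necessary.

Let x' = x−3, y' = y−12. MRS = (1/6)·y'/x' = p_x/p_y.
Substituting into the budget: x* = 3 + 1/7·(M − 3·p_x − 12·p_y)/p_x, and y* = 12 + 6/7·(…)/p_y.
Discretionary income = 247 − 3·10.75 − 12·4.5 = 160.75; x* = 3 + 1/7·160.75/10.75 = 5.1362; y* = 12 + 6/7·160.75/4.5 = 42.619.

x* = 5.1362, y* = 42.619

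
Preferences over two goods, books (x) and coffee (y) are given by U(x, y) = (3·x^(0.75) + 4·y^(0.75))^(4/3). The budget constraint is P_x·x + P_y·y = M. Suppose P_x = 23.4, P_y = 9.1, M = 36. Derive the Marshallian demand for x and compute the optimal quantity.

From the CES first-order condition, (3/4)·(y/x)^(0.25) = P_x/P_y.
Hence y/x = ((4/3)·P_x/P_y)^(1/(0.25)), i.e. raised to the 4 power.
Substitute y = (y/x)·x into the budget: x* = M/(P_x + P_y·(y/x)).
Numerically y/x = 138.182424, so x* = 36/(23.4 + 9.1·138.182424) = 0.0281.

x* = 0.0281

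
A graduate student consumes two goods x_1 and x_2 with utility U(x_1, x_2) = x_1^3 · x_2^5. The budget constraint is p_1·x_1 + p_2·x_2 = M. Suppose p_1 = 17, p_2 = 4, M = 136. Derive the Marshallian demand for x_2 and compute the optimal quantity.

x_2* = 21.25

The MRS is (3/5)·x_2/x_1. Set MRS = p_1/p_2.
Rearranging, p_2·x_2 = (5/3)·p_1·x_1. Substituting into the budget gives p_1·x_1·(1 + (5/3)) = M.
Demand: x_1*(p_1,p_2,M) = 0.375·M/p_1 and x_2* = 0.625·M/p_2.
At p_1=17, p_2=4, M=136: x_2* = 0.625·136/4 = 21.25.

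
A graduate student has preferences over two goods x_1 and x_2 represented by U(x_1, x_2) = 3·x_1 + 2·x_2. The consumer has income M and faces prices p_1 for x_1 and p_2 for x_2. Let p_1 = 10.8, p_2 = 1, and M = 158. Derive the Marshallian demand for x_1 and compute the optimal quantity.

x_1* = 0

Linear utility — the consumer picks whichever good has higher MU/price: 3/10.8 = 0.2778 vs 2/1 = 2.
x_2 gives more utility per dollar, so spend all income on x_2: x_2* = M/p_2, x_1* = 0.
Numerically: x_1* = 0, x_2* = 158.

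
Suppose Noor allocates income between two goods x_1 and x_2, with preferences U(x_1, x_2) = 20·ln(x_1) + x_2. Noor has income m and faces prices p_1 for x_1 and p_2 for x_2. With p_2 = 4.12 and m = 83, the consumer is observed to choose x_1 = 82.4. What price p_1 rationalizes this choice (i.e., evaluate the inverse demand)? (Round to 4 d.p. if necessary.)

p_1 = 1

MU_x_1 = 20/x_1, MU_x_2 = 1. Tangency: 20/x_1 = p_1/p_2.
So x_1*(p_1,p_2) = 20·p_2/p_1, independent of income; and x_2* = (m − 20·p_2)/p_2.
Set x_1* = 82.4 in the demand function and solve for p_1: p_1 = 1.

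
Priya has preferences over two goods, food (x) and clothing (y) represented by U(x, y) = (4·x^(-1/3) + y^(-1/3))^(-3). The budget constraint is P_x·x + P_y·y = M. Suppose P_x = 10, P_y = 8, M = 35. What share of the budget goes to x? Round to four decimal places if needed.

share on x = 0.7494

From the CES first-order condition, 4·(y/x)^(4/3) = P_x/P_y.
Solve for the ratio: y/x = [(1/4)·P_x/P_y]^(0.75).
With the ratio pinned down, the budget gives x* = M/(P_x + P_y·(y/x)) and y* = (y/x)·x*.
Numerically y/x = 0.417963, so x* = 35/(10 + 8·0.417963) = 2.623 and y* = 0.417963·2.623 = 1.0963.
Expenditure on x: 10·2.623 = 26.2296; share = 0.7494.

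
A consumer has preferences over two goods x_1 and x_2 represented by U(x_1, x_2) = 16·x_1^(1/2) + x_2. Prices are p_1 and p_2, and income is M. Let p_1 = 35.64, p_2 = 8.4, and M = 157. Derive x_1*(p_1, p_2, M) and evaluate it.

Utility is quasi-linear in x_2; the FOC for x_1 is 8/√x_1 = p_1/p_2.
Thus x_1* = (8·p_2/p_1)² — independent of M — with the rest of income spent on x_2.
Plugging in: x_1* = (8·8.4/35.64)² = 3.5552.

x_1* = 3.5552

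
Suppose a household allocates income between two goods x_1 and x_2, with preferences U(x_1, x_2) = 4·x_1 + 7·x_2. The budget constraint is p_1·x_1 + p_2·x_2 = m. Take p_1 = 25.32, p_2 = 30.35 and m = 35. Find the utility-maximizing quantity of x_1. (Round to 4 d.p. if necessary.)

Linear utility — the consumer picks whichever good has higher MU/price: 4/25.32 = 0.158 vs 7/30.35 = 0.2306.
x_2 gives more utility per dollar, so spend all income on x_2: x_2* = m/p_2, x_1* = 0.
Numerically: x_1* = 0, x_2* = 1.1532.

x_1* = 0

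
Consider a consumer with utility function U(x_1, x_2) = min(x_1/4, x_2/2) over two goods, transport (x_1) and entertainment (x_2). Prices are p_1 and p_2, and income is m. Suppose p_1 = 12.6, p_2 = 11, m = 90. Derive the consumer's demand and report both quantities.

With perfect complements, no substitution: consume in ratio x_1:x_2 = 4:2.
Budget: p_1·x_1 + p_2·(1/2)·x_1 = m, so (4·p_1 + 2·p_2)·x_1 = 4·m.
Demand: x_1*(p_1,p_2,m) = 4·m/(4·p_1 + 2·p_2), x_2* = 2·m/(4·p_1 + 2·p_2).
Here 4·12.6 + 2·11 = 72.4, giving x_1* = 4.9724 and x_2* = 2.4862.

x_1* = 4.9724, x_2* = 2.4862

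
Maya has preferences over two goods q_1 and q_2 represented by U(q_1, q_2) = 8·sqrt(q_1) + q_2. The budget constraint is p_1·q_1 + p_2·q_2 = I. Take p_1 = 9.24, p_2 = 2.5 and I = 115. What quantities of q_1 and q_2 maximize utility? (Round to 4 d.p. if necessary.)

q_1* = 1.1713, q_2* = 41.671

Solve: √q_1 = 4·p_2/p_1, so q_1*(p_1,p_2) = (4·p_2/p_1)², and q_2* = (I − p_1·q_1*)/p_2.
Plugging in: q_1* = (4·2.5/9.24)² = 1.1713, q_2* = 41.671.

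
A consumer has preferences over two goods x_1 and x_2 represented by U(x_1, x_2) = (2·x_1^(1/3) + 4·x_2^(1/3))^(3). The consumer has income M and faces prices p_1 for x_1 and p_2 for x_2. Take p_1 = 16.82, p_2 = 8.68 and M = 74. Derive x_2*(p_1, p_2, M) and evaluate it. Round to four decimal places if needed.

From the CES first-order condition, (1/2)·(x_2/x_1)^(2/3) = p_1/p_2.
Hence x_2/x_1 = (2·p_1/p_2)^(1/(2/3)), i.e. raised to the 1.5 power.
With the ratio pinned down, the budget gives x_1* = M/(p_1 + p_2·(x_2/x_1)) and x_2* = (x_2/x_1)·x_1*.
Numerically x_2/x_1 = 7.629646, so x_1* = 74/(16.82 + 8.68·7.629646) = 0.8911 and x_2* = 7.629646·0.8911 = 6.7986.

x_2* = 6.7986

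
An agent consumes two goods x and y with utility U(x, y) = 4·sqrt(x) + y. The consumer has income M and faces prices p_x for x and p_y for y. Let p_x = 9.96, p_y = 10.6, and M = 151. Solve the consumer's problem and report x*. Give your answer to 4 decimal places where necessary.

Set MRS = p_x/p_y: 2·x^(−1/2) = p_x/p_y.
Solve: √x = 2·p_y/p_x, so x*(p_x,p_y) = (2·p_y/p_x)², and y* = (M − p_x·x*)/p_y.
Plugging in: x* = (2·10.6/9.96)² = 4.5306.

x* = 4.5306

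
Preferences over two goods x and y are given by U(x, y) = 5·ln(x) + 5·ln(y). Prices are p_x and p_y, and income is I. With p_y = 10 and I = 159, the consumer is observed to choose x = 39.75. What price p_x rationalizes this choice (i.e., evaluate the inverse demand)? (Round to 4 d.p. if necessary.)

Tangency: MRS = y/x = p_x/p_y.
So 5·p_y·y = 5·p_x·x; combined with the budget, a share 0.5 of income goes to x.
Demand: x*(p_x,p_y,I) = 0.5·I/p_x and y* = 0.5·I/p_y.
Set x* = 39.75 in the demand function and solve for p_x: p_x = 2.

p_x = 2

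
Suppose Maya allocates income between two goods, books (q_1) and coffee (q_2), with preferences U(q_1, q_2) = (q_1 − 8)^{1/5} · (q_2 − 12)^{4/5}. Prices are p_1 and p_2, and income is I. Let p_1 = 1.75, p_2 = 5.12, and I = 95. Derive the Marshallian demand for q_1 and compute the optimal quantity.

This is Cobb-Douglas in (q_1−8, q_2−12): tangency gives 0.2·p_2·(q_2−12) = 0.8·p_1·(q_1−8).
Substituting into the budget: q_1* = 8 + 0.2·(I − 8·p_1 − 12·p_2)/p_1, and q_2* = 12 + 0.8·(…)/p_2.
Discretionary income = 95 − 8·1.75 − 12·5.12 = 19.56; q_1* = 8 + 0.2·19.56/1.75 = 10.2354.

q_1* = 10.2354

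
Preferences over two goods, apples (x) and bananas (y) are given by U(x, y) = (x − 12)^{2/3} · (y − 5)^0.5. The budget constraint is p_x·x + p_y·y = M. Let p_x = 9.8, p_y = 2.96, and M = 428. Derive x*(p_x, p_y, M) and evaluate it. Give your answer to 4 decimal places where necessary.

MRS = (4/3)·(y−5)/(x−12). Tangency with p_x/p_y gives y−5 = (3/4)·(p_x/p_y)·(x−12).
Substituting into the budget: x* = 12 + 4/7·(M − 12·p_x − 5·p_y)/p_x, and y* = 5 + 3/7·(…)/p_y.
Discretionary income = 428 − 12·9.8 − 5·2.96 = 295.6; x* = 12 + 4/7·295.6/9.8 = 29.2362.

x* = 29.2362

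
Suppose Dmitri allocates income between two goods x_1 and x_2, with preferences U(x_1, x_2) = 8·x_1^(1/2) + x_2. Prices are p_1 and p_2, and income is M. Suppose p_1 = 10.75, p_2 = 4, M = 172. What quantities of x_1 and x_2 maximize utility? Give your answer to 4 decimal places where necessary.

Set MRS = p_1/p_2: 4·x_1^(−1/2) = p_1/p_2.
Solve: √x_1 = 4·p_2/p_1, so x_1*(p_1,p_2) = (4·p_2/p_1)², and x_2* = (M − p_1·x_1*)/p_2.
Plugging in: x_1* = (4·4/10.75)² = 2.2153, x_2* = 37.0465.

x_1* = 2.2153, x_2* = 37.0465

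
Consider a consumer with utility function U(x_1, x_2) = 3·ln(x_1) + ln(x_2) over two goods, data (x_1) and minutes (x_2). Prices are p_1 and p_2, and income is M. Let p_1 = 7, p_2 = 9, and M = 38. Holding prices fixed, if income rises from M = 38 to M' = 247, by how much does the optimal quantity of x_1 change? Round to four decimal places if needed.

Δx_1* = 22.3929

MU_x_1/MU_x_2 = (3·x_2)/(x_1); tangency sets this equal to p_1/p_2.
So 3·p_2·x_2 = p_1·x_1; combined with the budget, a share 0.75 of income goes to x_1.
Demand: x_1*(p_1,p_2,M) = 0.75·M/p_1 and x_2* = 0.25·M/p_2.
At p_1=7, p_2=9, M=38: x_1* = 0.75·38/7 = 4.0714.
At M' = 247: x_1* = 26.4643. Change: 26.4643 − 4.0714 = 22.3929.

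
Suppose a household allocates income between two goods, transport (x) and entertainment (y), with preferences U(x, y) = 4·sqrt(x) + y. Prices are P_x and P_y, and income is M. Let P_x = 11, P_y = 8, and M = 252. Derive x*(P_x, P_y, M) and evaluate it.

x* = 2.1157

Thus x* = (2·P_y/P_x)² — independent of M — with the rest of income spent on y.
Plugging in: x* = (2·8/11)² = 2.1157.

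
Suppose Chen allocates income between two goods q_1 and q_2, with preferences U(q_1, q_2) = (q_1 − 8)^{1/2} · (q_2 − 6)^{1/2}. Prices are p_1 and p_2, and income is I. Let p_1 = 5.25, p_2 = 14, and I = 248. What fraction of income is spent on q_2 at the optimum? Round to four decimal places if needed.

share on q_2 = 0.5847

MRS = (q_2−6)/(q_1−8). Tangency with p_1/p_2 gives q_2−6 = (p_1/p_2)·(q_1−8).
After buying the subsistence bundle (8, 6), a share 0.5 of the remaining income goes to q_1: q_1* = 8 + 0.5·(I − 8p_1 − 6p_2)/p_1.
Discretionary income = 248 − 8·5.25 − 6·14 = 122; q_1* = 8 + 0.5·122/5.25 = 19.619; q_2* = 6 + 0.5·122/14 = 10.3571.
Expenditure on q_2: 14·10.3571 = 145; share = 0.5847.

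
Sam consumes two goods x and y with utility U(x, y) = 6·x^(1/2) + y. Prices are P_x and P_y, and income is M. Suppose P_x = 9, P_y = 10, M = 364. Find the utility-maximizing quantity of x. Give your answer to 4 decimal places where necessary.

x* = 11.1111

Utility is quasi-linear in y; the FOC for x is 3/√x = P_x/P_y.
Solve: √x = 3·P_y/P_x, so x*(P_x,P_y) = (3·P_y/P_x)², and y* = (M − P_x·x*)/P_y.
Plugging in: x* = (3·10/9)² = 11.1111.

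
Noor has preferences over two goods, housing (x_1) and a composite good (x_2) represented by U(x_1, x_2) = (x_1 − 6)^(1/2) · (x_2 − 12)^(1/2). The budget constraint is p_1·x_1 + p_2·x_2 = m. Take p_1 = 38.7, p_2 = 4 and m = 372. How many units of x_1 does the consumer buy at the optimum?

x_1* = 7.186

This is Cobb-Douglas in (x_1−6, x_2−12): tangency gives 0.5·p_2·(x_2−12) = 0.5·p_1·(x_1−6).
After buying the subsistence bundle (6, 12), a share 0.5 of the remaining income goes to x_1: x_1* = 6 + 0.5·(m − 6p_1 − 12p_2)/p_1.
Discretionary income = 372 − 6·38.7 − 12·4 = 91.8; x_1* = 6 + 0.5·91.8/38.7 = 7.186.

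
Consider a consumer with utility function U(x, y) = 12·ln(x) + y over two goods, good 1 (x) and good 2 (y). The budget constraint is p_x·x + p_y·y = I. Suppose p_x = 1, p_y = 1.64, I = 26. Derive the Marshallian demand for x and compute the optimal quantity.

x* = 19.68

MU_x = 12/x, MU_y = 1. Tangency: 12/x = p_x/p_y.
So x*(p_x,p_y) = 12·p_y/p_x, independent of income; and y* = (I − 12·p_y)/p_y.
At the given prices: x* = 12·1.64/1 = 19.68.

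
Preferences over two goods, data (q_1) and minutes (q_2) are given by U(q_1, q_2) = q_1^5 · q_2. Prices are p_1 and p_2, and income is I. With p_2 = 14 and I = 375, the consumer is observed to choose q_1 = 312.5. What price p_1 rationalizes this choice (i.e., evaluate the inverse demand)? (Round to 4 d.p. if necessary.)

Tangency: MRS = 5·q_2/q_1 = p_1/p_2.
Rearranging, p_2·q_2 = (1/5)·p_1·q_1. Substituting into the budget gives p_1·q_1·(1 + (1/5)) = I.
Demand: q_1*(p_1,p_2,I) = 5/6·I/p_1 and q_2* = 1/6·I/p_2.
Set q_1* = 312.5 in the demand function and solve for p_1: p_1 = 1.

p_1 = 1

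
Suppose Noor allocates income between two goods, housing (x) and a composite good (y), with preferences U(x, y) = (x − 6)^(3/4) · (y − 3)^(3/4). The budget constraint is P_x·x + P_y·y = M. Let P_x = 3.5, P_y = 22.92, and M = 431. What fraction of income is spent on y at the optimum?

share on y = 0.5554

This is Cobb-Douglas in (x−6, y−3): tangency gives 0.75·P_y·(y−3) = 0.75·P_x·(x−6).
After buying the subsistence bundle (6, 3), a share 0.5 of the remaining income goes to x: x* = 6 + 0.5·(M − 6P_x − 3P_y)/P_x.
Discretionary income = 431 − 6·3.5 − 3·22.92 = 341.24; x* = 6 + 0.5·341.24/3.5 = 54.7486; y* = 3 + 0.5·341.24/22.92 = 10.4442.
Expenditure on y: 22.92·10.4442 = 239.38; share = 0.5554.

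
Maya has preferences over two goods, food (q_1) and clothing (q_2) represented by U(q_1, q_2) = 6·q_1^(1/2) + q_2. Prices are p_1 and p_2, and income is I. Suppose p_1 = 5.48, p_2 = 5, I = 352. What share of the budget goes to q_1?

share on q_1 = 0.1166

Utility is quasi-linear in q_2; the FOC for q_1 is 3/√q_1 = p_1/p_2.
Solve: √q_1 = 3·p_2/p_1, so q_1*(p_1,p_2) = (3·p_2/p_1)², and q_2* = (I − p_1·q_1*)/p_2.
Plugging in: q_1* = (3·5/5.48)² = 7.4924, q_2* = 62.1883.
Expenditure on q_1: 5.48·7.4924 = 41.0584; share = 0.1166.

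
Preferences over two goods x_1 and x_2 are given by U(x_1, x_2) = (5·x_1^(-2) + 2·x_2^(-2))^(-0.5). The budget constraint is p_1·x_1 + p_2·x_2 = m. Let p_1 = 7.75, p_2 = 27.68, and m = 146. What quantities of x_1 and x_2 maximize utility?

x_1* = 6.922, x_2* = 3.3365

Substitute x_2 = (x_2/x_1)·x_1 into the budget: x_1* = m/(p_1 + p_2·(x_2/x_1)).
Numerically x_2/x_1 = 0.48202, so x_1* = 146/(7.75 + 27.68·0.48202) = 6.922 and x_2* = 0.48202·6.922 = 3.3365.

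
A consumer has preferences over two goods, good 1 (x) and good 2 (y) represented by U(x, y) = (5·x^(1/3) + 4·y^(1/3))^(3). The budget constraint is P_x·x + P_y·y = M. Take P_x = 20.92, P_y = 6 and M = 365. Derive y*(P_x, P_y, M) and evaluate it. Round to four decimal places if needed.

From the CES first-order condition, (5/4)·(y/x)^(2/3) = P_x/P_y.
Solve for the ratio: y/x = [(4/5)·P_x/P_y]^(1.5).
With the ratio pinned down, the budget gives x* = M/(P_x + P_y·(y/x)) and y* = (y/x)·x*.
Numerically y/x = 4.658549, so x* = 365/(20.92 + 6·4.658549) = 7.4686 and y* = 4.658549·7.4686 = 34.7928.

y* = 34.7928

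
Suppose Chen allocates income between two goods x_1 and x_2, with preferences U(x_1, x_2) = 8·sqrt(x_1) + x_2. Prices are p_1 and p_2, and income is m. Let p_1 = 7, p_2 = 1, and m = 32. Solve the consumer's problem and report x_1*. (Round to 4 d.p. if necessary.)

x_1* = 0.3265

Set MRS = p_1/p_2: 4·x_1^(−1/2) = p_1/p_2.
Thus x_1* = (4·p_2/p_1)² — independent of m — with the rest of income spent on x_2.
Plugging in: x_1* = (4·1/7)² = 0.3265.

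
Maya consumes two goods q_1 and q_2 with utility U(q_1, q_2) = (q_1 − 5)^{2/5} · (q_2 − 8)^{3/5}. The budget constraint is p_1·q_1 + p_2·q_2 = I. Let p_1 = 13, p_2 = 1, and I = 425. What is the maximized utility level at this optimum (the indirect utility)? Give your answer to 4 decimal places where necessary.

V = 64.3695

MRS = (2/3)·(q_2−8)/(q_1−5). Tangency with p_1/p_2 gives q_2−8 = (3/2)·(p_1/p_2)·(q_1−5).
After buying the subsistence bundle (5, 8), a share 0.4 of the remaining income goes to q_1: q_1* = 5 + 0.4·(I − 5p_1 − 8p_2)/p_1.
Discretionary income = 425 − 5·13 − 8·1 = 352; q_1* = 5 + 0.4·352/13 = 15.8308; q_2* = 8 + 0.6·352/1 = 219.2.
Utility at the optimum: U(15.8308, 219.2) = 64.3695.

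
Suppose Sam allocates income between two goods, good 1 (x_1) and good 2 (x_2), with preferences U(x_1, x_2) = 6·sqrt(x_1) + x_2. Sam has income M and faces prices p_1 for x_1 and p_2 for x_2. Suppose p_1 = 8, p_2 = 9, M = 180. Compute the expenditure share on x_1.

share on x_1 = 0.5062

Plugging in: x_1* = (3·9/8)² = 11.3906, x_2* = 9.875.
Expenditure on x_1: 8·11.3906 = 91.125; share = 0.5062.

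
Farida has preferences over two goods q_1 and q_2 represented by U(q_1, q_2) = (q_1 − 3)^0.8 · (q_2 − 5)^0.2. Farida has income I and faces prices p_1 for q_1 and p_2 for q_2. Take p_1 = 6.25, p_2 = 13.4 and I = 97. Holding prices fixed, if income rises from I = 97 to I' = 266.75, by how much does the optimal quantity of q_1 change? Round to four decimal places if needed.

Δq_1* = 21.728

Discretionary income = 97 − 3·6.25 − 5·13.4 = 11.25; q_1* = 3 + 0.8·11.25/6.25 = 4.44.
At I' = 266.75: q_1* = 26.168. Change: 26.168 − 4.44 = 21.728.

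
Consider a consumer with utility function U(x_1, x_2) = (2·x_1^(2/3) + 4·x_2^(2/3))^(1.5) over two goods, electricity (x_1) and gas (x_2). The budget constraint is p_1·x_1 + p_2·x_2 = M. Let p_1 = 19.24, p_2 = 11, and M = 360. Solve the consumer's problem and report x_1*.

Substitute x_2 = (x_2/x_1)·x_1 into the budget: x_1* = M/(p_1 + p_2·(x_2/x_1)).
Numerically x_2/x_1 = 42.808217, so x_1* = 360/(19.24 + 11·42.808217) = 0.7345.

x_1* = 0.7345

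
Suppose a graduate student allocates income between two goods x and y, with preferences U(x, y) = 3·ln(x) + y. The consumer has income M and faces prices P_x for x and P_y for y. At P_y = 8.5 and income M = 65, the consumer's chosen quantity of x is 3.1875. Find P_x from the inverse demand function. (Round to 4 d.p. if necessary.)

P_x = 8

Set MRS = P_x/P_y: (3/x)/1 = P_x/P_y.
So x*(P_x,P_y) = 3·P_y/P_x, independent of income; and y* = (M − 3·P_y)/P_y.
Set x* = 3.1875 in the demand function and solve for P_x: P_x = 8.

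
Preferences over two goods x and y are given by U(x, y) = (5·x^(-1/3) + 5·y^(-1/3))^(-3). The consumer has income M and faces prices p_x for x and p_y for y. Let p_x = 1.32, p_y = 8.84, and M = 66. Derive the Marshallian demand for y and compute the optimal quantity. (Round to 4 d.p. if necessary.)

y* = 4.6041

MRS = MU_x/MU_y = (y/x)^(4/3). Set equal to p_x/p_y.
Solve for the ratio: y/x = [p_x/p_y]^(0.75).
With the ratio pinned down, the budget gives x* = M/(p_x + p_y·(y/x)) and y* = (y/x)·x*.
Numerically y/x = 0.24021, so x* = 66/(1.32 + 8.84·0.24021) = 19.1668 and y* = 0.24021·19.1668 = 4.6041.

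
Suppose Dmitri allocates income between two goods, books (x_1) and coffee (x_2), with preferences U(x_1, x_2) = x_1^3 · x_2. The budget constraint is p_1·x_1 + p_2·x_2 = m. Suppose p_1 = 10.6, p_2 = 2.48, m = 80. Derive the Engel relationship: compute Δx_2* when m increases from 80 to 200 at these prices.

Δx_2* = 12.0968

MU_x_1/MU_x_2 = (3·x_2)/(x_1); tangency sets this equal to p_1/p_2.
Rearranging, p_2·x_2 = (1/3)·p_1·x_1. Substituting into the budget gives p_1·x_1·(1 + (1/3)) = m.
Demand: x_1*(p_1,p_2,m) = 0.75·m/p_1 and x_2* = 0.25·m/p_2.
At p_1=10.6, p_2=2.48, m=80: x_2* = 0.25·80/2.48 = 8.0645.
At m' = 200: x_2* = 20.1613. Change: 20.1613 − 8.0645 = 12.0968.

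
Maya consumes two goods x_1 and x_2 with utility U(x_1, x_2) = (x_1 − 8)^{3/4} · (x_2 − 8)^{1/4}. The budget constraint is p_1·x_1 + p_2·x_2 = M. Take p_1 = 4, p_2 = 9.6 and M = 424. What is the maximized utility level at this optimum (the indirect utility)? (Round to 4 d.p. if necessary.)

V = 36.079

MRS = 3·(x_2−8)/(x_1−8). Tangency with p_1/p_2 gives x_2−8 = (1/3)·(p_1/p_2)·(x_1−8).
Substituting into the budget: x_1* = 8 + 0.75·(M − 8·p_1 − 8·p_2)/p_1, and x_2* = 8 + 0.25·(…)/p_2.
Discretionary income = 424 − 8·4 − 8·9.6 = 315.2; x_1* = 8 + 0.75·315.2/4 = 67.1; x_2* = 8 + 0.25·315.2/9.6 = 16.2083.
Utility at the optimum: U(67.1, 16.2083) = 36.079.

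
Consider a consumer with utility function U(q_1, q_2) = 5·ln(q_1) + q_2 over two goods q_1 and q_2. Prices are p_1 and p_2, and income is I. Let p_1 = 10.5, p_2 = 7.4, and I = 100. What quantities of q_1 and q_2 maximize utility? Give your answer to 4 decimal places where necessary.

MU_q_1 = 5/q_1, MU_q_2 = 1. Tangency: 5/q_1 = p_1/p_2.
So q_1*(p_1,p_2) = 5·p_2/p_1, independent of income; and q_2* = (I − 5·p_2)/p_2.
At the given prices: q_1* = 5·7.4/10.5 = 3.5238, and q_2* = 8.5135.

q_1* = 3.5238, q_2* = 8.5135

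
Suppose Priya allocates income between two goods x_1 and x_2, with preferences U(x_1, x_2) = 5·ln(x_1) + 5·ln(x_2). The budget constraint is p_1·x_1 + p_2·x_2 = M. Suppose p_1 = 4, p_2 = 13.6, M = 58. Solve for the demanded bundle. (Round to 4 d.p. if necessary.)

The MRS is x_2/x_1. Set MRS = p_1/p_2.
Rearranging, p_2·x_2 = p_1·x_1. Substituting into the budget gives p_1·x_1·(1 + 1) = M.
Demand: x_1*(p_1,p_2,M) = 0.5·M/p_1 and x_2* = 0.5·M/p_2.
At p_1=4, p_2=13.6, M=58: x_1* = 0.5·58/4 = 7.25, x_2* = 2.1324.

x_1* = 7.25, x_2* = 2.1324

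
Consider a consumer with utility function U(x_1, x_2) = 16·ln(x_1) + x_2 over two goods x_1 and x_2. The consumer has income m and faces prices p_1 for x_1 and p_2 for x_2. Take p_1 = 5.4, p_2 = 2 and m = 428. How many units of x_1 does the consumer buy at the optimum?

x_1* = 5.9259

At the given prices: x_1* = 16·2/5.4 = 5.9259.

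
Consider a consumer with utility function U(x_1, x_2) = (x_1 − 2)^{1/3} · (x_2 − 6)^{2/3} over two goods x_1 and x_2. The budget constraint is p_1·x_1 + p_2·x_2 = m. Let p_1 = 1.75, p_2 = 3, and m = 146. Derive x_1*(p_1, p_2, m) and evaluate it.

This is Cobb-Douglas in (x_1−2, x_2−6): tangency gives 1/3·p_2·(x_2−6) = 2/3·p_1·(x_1−2).
Substituting into the budget: x_1* = 2 + 1/3·(m − 2·p_1 − 6·p_2)/p_1, and x_2* = 6 + 2/3·(…)/p_2.
Discretionary income = 146 − 2·1.75 − 6·3 = 124.5; x_1* = 2 + 1/3·124.5/1.75 = 25.7143.

x_1* = 25.7143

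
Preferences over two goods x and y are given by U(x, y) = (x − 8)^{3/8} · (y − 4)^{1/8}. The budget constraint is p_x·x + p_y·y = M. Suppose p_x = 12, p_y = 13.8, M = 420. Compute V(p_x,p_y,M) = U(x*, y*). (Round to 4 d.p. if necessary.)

V = 3.511

MRS = 3·(y−4)/(x−8). Tangency with p_x/p_y gives y−4 = (1/3)·(p_x/p_y)·(x−8).
Substituting into the budget: x* = 8 + 0.75·(M − 8·p_x − 4·p_y)/p_x, and y* = 4 + 0.25·(…)/p_y.
Discretionary income = 420 − 8·12 − 4·13.8 = 268.8; x* = 8 + 0.75·268.8/12 = 24.8; y* = 4 + 0.25·268.8/13.8 = 8.8696.
Utility at the optimum: U(24.8, 8.8696) = 3.511.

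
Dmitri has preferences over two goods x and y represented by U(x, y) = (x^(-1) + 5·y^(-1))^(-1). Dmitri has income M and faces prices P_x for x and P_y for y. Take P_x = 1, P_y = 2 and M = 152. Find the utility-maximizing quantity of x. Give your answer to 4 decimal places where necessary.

MU_x ∝ x^(-2), MU_y ∝ 5·y^(-2), so MRS = (1/5)·(y/x)^(2) = P_x/P_y.
Solve for the ratio: y/x = [5·P_x/P_y]^(0.5).
With the ratio pinned down, the budget gives x* = M/(P_x + P_y·(y/x)) and y* = (y/x)·x*.
Numerically y/x = 1.581139, so x* = 152/(1 + 2·1.581139) = 36.5185.

x* = 36.5185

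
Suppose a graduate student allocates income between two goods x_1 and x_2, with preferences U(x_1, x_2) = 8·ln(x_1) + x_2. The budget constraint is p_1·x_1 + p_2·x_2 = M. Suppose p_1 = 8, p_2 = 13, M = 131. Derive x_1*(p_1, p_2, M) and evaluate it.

Set MRS = p_1/p_2: (8/x_1)/1 = p_1/p_2.
So x_1*(p_1,p_2) = 8·p_2/p_1, independent of income; and x_2* = (M − 8·p_2)/p_2.
At the given prices: x_1* = 8·13/8 = 13.

x_1* = 13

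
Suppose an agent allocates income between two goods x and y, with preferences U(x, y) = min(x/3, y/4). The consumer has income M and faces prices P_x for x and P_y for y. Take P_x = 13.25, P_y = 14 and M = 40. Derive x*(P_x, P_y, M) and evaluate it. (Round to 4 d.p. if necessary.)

Leontief preferences: the optimum is at the kink where x/3 = y/4, i.e. y = (4/3)·x.
Budget: P_x·x + P_y·(4/3)·x = M, so (3·P_x + 4·P_y)·x = 3·M.
Demand: x*(P_x,P_y,M) = 3·M/(3·P_x + 4·P_y), y* = 4·M/(3·P_x + 4·P_y).
Here 3·13.25 + 4·14 = 95.75, giving x* = 1.2533.

x* = 1.2533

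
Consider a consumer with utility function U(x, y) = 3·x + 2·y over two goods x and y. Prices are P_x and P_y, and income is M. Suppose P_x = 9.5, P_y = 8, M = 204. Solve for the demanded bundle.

x* = 21.4737, y* = 0

Linear utility — the consumer picks whichever good has higher MU/price: 3/9.5 = 0.3158 vs 2/8 = 0.25.
x gives more utility per dollar, so spend all income on x: x* = M/P_x, y* = 0.
Numerically: x* = 21.4737, y* = 0.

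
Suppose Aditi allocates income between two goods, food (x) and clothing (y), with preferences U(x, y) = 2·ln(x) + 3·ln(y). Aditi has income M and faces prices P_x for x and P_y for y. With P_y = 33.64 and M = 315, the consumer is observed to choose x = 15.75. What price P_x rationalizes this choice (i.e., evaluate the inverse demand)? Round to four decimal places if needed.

P_x = 8

The MRS is (2/3)·y/x. Set MRS = P_x/P_y.
Rearranging, P_y·y = (3/2)·P_x·x. Substituting into the budget gives P_x·x·(1 + (3/2)) = M.
Demand: x*(P_x,P_y,M) = 0.4·M/P_x and y* = 0.6·M/P_y.
Set x* = 15.75 in the demand function and solve for P_x: P_x = 8.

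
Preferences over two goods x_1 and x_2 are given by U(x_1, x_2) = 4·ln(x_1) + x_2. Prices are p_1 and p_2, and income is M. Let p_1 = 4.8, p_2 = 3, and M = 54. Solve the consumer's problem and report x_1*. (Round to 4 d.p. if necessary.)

x_1* = 2.5

So x_1*(p_1,p_2) = 4·p_2/p_1, independent of income; and x_2* = (M − 4·p_2)/p_2.
At the given prices: x_1* = 4·3/4.8 = 2.5.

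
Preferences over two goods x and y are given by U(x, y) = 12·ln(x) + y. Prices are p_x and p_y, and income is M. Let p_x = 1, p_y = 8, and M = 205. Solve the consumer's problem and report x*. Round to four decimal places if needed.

Set MRS = p_x/p_y: (12/x)/1 = p_x/p_y.
So x*(p_x,p_y) = 12·p_y/p_x, independent of income; and y* = (M − 12·p_y)/p_y.
At the given prices: x* = 12·8/1 = 96.

x* = 96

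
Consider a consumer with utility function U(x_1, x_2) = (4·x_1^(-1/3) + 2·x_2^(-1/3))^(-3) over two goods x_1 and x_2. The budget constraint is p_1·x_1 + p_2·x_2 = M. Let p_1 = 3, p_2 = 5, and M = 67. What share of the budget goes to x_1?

share on x_1 = 0.5968

MRS = MU_x_1/MU_x_2 = 2·(x_2/x_1)^(4/3). Set equal to p_1/p_2.
Hence x_2/x_1 = ((1/2)·p_1/p_2)^(1/(4/3)), i.e. raised to the 0.75 power.
With the ratio pinned down, the budget gives x_1* = M/(p_1 + p_2·(x_2/x_1)) and x_2* = (x_2/x_1)·x_1*.
Numerically x_2/x_1 = 0.40536, so x_1* = 67/(3 + 5·0.40536) = 13.3286 and x_2* = 0.40536·13.3286 = 5.4029.
Expenditure on x_1: 3·13.3286 = 39.9857; share = 0.5968.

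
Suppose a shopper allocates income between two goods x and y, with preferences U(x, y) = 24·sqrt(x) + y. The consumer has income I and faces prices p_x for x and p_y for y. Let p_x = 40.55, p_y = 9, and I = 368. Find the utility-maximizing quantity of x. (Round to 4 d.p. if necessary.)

Thus x* = (12·p_y/p_x)² — independent of I — with the rest of income spent on y.
Plugging in: x* = (12·9/40.55)² = 7.0936.

x* = 7.0936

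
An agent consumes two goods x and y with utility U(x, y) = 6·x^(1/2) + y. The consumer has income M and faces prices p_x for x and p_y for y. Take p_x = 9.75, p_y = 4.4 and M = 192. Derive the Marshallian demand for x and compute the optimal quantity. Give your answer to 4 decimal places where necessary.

MU_x = 3/√x, MU_y = 1. Tangency: 3/√x = p_x/p_y.
Thus x* = (3·p_y/p_x)² — independent of M — with the rest of income spent on y.
Plugging in: x* = (3·4.4/9.75)² = 1.8329.

x* = 1.8329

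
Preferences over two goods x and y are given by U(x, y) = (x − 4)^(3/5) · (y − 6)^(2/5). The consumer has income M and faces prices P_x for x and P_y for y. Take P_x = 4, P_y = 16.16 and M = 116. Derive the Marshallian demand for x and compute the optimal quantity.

After buying the subsistence bundle (4, 6), a share 0.6 of the remaining income goes to x: x* = 4 + 0.6·(M − 4P_x − 6P_y)/P_x.
Discretionary income = 116 − 4·4 − 6·16.16 = 3.04; x* = 4 + 0.6·3.04/4 = 4.456.

x* = 4.456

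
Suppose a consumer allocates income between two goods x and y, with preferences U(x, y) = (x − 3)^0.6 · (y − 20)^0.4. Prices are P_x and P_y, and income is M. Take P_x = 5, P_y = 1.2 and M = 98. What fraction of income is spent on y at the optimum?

Let x' = x−3, y' = y−20. MRS = (3/2)·y'/x' = P_x/P_y.
After buying the subsistence bundle (3, 20), a share 0.6 of the remaining income goes to x: x* = 3 + 0.6·(M − 3P_x − 20P_y)/P_x.
Discretionary income = 98 − 3·5 − 20·1.2 = 59; x* = 3 + 0.6·59/5 = 10.08; y* = 20 + 0.4·59/1.2 = 39.6667.
Expenditure on y: 1.2·39.6667 = 47.6; share = 0.4857.

share on y = 0.4857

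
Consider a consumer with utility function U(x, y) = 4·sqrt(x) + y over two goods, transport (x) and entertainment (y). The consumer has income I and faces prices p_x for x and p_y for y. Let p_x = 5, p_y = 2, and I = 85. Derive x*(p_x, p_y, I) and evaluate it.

MU_x = 2/√x, MU_y = 1. Tangency: 2/√x = p_x/p_y.
Thus x* = (2·p_y/p_x)² — independent of I — with the rest of income spent on y.
Plugging in: x* = (2·2/5)² = 0.64.

x* = 0.64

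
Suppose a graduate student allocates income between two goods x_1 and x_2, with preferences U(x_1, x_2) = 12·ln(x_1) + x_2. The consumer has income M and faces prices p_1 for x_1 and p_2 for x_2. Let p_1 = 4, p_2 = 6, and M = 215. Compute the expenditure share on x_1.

MU_x_1 = 12/x_1, MU_x_2 = 1. Tangency: 12/x_1 = p_1/p_2.
So x_1*(p_1,p_2) = 12·p_2/p_1, independent of income; and x_2* = (M − 12·p_2)/p_2.
At the given prices: x_1* = 12·6/4 = 18, and x_2* = 23.8333.
Expenditure on x_1: 4·18 = 72; share = 0.3349.

share on x_1 = 0.3349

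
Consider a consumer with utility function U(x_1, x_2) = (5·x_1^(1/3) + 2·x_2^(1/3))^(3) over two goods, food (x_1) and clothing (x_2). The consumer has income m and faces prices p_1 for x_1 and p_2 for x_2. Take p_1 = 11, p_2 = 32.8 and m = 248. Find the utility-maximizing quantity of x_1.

From the CES first-order condition, (5/2)·(x_2/x_1)^(2/3) = p_1/p_2.
Hence x_2/x_1 = ((2/5)·p_1/p_2)^(1/(2/3)), i.e. raised to the 1.5 power.
Substitute x_2 = (x_2/x_1)·x_1 into the budget: x_1* = m/(p_1 + p_2·(x_2/x_1)).
Numerically x_2/x_1 = 0.049132, so x_1* = 248/(11 + 32.8·0.049132) = 19.6645.

x_1* = 19.6645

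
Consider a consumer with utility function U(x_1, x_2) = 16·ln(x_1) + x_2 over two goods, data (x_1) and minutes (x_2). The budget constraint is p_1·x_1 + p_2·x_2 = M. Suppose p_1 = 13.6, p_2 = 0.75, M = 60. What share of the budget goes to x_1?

share on x_1 = 0.2

Set MRS = p_1/p_2: (16/x_1)/1 = p_1/p_2.
So x_1*(p_1,p_2) = 16·p_2/p_1, independent of income; and x_2* = (M − 16·p_2)/p_2.
At the given prices: x_1* = 16·0.75/13.6 = 0.8824, and x_2* = 64.
Expenditure on x_1: 13.6·0.8824 = 12; share = 0.2.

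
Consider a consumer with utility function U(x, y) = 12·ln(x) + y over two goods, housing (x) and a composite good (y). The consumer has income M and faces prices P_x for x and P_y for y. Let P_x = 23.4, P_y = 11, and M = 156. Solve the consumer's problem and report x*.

x* = 5.641

Set MRS = P_x/P_y: (12/x)/1 = P_x/P_y.
So x*(P_x,P_y) = 12·P_y/P_x, independent of income; and y* = (M − 12·P_y)/P_y.
At the given prices: x* = 12·11/23.4 = 5.641.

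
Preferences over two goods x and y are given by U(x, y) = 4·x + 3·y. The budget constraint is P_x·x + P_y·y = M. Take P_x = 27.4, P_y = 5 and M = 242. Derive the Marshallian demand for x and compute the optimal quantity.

x* = 0

Perfect substitutes: compare marginal utility per dollar. 4/P_x vs 3/P_y → 0.146 vs 0.6.
y gives more utility per dollar, so spend all income on y: y* = M/P_y, x* = 0.
Numerically: x* = 0, y* = 48.4.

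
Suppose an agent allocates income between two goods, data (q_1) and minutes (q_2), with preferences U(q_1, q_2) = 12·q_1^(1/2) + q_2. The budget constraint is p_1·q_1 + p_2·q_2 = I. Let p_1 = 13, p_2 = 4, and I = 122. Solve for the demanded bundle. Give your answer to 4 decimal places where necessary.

q_1* = 3.4083, q_2* = 19.4231

Utility is quasi-linear in q_2; the FOC for q_1 is 6/√q_1 = p_1/p_2.
Thus q_1* = (6·p_2/p_1)² — independent of I — with the rest of income spent on q_2.
Plugging in: q_1* = (6·4/13)² = 3.4083, q_2* = 19.4231.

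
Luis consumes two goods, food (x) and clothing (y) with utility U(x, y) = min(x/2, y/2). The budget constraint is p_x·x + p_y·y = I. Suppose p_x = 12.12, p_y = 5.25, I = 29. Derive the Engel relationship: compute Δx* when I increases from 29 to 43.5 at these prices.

Δx* = 0.8348

With perfect complements, no substitution: consume in ratio x:y = 2:2.
Budget: p_x·x + p_y·x = I, so (2·p_x + 2·p_y)·x = 2·I.
Demand: x*(p_x,p_y,I) = 2·I/(2·p_x + 2·p_y), y* = 2·I/(2·p_x + 2·p_y).
Here 2·12.12 + 2·5.25 = 34.74, giving x* = 1.6695.
At I' = 43.5: x* = 2.5043. Change: 2.5043 − 1.6695 = 0.8348.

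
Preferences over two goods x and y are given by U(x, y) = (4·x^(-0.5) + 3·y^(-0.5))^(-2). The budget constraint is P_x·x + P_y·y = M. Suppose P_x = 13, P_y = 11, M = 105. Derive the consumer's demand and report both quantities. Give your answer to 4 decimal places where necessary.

MRS = MU_x/MU_y = (4/3)·(y/x)^(1.5). Set equal to P_x/P_y.
Hence y/x = ((3/4)·P_x/P_y)^(1/(1.5)), i.e. raised to the 2/3 power.
Substitute y = (y/x)·x into the budget: x* = M/(P_x + P_y·(y/x)).
Numerically y/x = 0.92273, so x* = 105/(13 + 11·0.92273) = 4.5356 and y* = 0.92273·4.5356 = 4.1852.

x* = 4.5356, y* = 4.1852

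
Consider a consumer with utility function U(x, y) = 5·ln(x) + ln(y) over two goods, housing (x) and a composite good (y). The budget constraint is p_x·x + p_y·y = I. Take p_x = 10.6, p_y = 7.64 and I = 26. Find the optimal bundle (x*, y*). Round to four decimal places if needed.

Demand: x*(p_x,p_y,I) = 5/6·I/p_x and y* = 1/6·I/p_y.
At p_x=10.6, p_y=7.64, I=26: x* = 5/6·26/10.6 = 2.044, y* = 0.5672.

x* = 2.044, y* = 0.5672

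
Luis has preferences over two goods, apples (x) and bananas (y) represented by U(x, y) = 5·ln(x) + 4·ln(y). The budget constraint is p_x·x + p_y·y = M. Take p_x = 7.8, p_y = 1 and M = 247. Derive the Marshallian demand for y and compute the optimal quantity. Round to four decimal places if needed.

Tangency: MRS = (5/4)·y/x = p_x/p_y.
Rearranging, p_y·y = (4/5)·p_x·x. Substituting into the budget gives p_x·x·(1 + (4/5)) = M.
Demand: x*(p_x,p_y,M) = 5/9·M/p_x and y* = 4/9·M/p_y.
At p_x=7.8, p_y=1, M=247: y* = 4/9·247/1 = 109.7778.

y* = 109.7778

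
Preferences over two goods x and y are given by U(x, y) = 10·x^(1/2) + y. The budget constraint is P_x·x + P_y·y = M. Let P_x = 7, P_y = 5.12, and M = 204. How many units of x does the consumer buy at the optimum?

Set MRS = P_x/P_y: 5·x^(−1/2) = P_x/P_y.
Solve: √x = 5·P_y/P_x, so x*(P_x,P_y) = (5·P_y/P_x)², and y* = (M − P_x·x*)/P_y.
Plugging in: x* = (5·5.12/7)² = 13.3747.

x* = 13.3747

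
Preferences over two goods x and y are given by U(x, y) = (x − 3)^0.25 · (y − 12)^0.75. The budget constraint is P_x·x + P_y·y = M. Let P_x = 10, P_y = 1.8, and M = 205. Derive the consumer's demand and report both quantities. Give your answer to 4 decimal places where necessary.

Let x' = x−3, y' = y−12. MRS = (1/3)·y'/x' = P_x/P_y.
Substituting into the budget: x* = 3 + 0.25·(M − 3·P_x − 12·P_y)/P_x, and y* = 12 + 0.75·(…)/P_y.
Discretionary income = 205 − 3·10 − 12·1.8 = 153.4; x* = 3 + 0.25·153.4/10 = 6.835; y* = 12 + 0.75·153.4/1.8 = 75.9167.

x* = 6.835, y* = 75.9167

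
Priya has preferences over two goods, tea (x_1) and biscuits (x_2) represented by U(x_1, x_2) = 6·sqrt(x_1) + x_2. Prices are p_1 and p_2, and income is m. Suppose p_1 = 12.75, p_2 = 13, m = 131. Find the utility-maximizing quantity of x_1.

x_1* = 9.3564

Thus x_1* = (3·p_2/p_1)² — independent of m — with the rest of income spent on x_2.
Plugging in: x_1* = (3·13/12.75)² = 9.3564.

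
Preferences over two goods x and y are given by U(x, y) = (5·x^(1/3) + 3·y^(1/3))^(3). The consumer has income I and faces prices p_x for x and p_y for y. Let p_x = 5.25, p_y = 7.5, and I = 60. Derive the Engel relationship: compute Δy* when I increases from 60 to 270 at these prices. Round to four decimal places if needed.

Δy* = 7.8394

MU_x ∝ 5·x^(-2/3), MU_y ∝ 3·y^(-2/3), so MRS = (5/3)·(y/x)^(2/3) = p_x/p_y.
Solve for the ratio: y/x = [(3/5)·p_x/p_y]^(1.5).
With the ratio pinned down, the budget gives x* = I/(p_x + p_y·(y/x)) and y* = (y/x)·x*.
Numerically y/x = 0.272191, so x* = 60/(5.25 + 7.5·0.272191) = 8.2288 and y* = 0.272191·8.2288 = 2.2398.
At I' = 270: y* = 10.0792. Change: 10.0792 − 2.2398 = 7.8394.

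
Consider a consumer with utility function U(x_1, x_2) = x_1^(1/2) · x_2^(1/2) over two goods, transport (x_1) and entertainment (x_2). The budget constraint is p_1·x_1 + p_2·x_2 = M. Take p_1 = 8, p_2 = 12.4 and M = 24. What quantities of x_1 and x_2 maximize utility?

MU_x_1/MU_x_2 = (0.5·x_2)/(0.5·x_1); tangency sets this equal to p_1/p_2.
Rearranging, p_2·x_2 = p_1·x_1. Substituting into the budget gives p_1·x_1·(1 + 1) = M.
Demand: x_1*(p_1,p_2,M) = 0.5·M/p_1 and x_2* = 0.5·M/p_2.
At p_1=8, p_2=12.4, M=24: x_1* = 0.5·24/8 = 1.5, x_2* = 0.9677.

x_1* = 1.5, x_2* = 0.9677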